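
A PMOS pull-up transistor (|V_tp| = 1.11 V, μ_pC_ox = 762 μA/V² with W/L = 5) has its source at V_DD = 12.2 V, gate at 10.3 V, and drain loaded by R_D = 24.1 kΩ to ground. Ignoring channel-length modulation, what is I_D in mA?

I_D = 0.498 mA

V_SG = V_DD − V_G = 12.2 − 10.3 = 1.9 V, so V_ov = 1.9 − 1.11 = 0.79 V.
k_p = μ_pC_ox · (W/L) = 3.81 mA/V².
Assume saturation: I_D = ½ k_p V_ov² = 0.5 × 3.81 × 0.79² = 1.19 mA, giving V_SD = V_DD − I_D R_D = 12.2 − 1.19 × 24.1 = -16.5 V.
But -16.5 V < V_ov = 0.79 V, so the device is actually in triode.
In triode I_D = k_p[V_ov V_SD − ½ V_SD²] and I_D = (V_DD − V_SD)/R_D. Equating: 45.9 V_SD² − 73.54 V_SD + 12.2 = 0, giving V_SD = 0.188 V (the root below V_ov).
I_D = (12.2 − 0.188) / 24.1 = 0.498 mA.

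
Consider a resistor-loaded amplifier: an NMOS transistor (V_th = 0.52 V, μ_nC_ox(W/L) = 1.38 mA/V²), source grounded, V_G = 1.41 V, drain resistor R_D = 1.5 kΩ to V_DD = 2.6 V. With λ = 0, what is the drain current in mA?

V_GS = V_G = 1.41 V, so V_ov = 1.41 − 0.52 = 0.89 V.
Assume saturation: I_D = ½ k_n V_ov² = 0.5 × 1.38 × 0.89² = 0.547 mA, giving V_DS = V_DD − I_D R_D = 2.6 − 0.547 × 1.5 = 1.78 V.
V_DS = 1.78 V ≥ V_ov = 0.89 V, confirming saturation.

I_D = 0.547 mA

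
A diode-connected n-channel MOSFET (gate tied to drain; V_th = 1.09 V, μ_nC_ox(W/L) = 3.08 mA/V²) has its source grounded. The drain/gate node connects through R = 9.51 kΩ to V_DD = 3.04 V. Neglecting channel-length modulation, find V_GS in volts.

V_GS = 1.42 V

With gate tied to drain, V_GS = V_DS ≥ V_GS − V_th, so the device is in saturation.
KCL at the drain: ½ k_n (V_GS − V_th)² = (V_DD − V_GS)/R.
Let x = V_GS − 1.09. Then 14.6 x² + x − 1.95 = 0, giving x = 0.332 V (positive root), so V_GS = 1.42 V.
I_D = (V_DD − V_GS)/R = (3.04 − 1.42) / 9.51 = 0.17 mA.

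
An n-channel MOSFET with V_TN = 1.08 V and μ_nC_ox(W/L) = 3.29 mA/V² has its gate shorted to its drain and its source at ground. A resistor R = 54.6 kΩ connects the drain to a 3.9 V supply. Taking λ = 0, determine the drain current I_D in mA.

With gate tied to drain, V_GS = V_DS ≥ V_GS − V_TN, so the device is in saturation.
KCL at the drain: ½ k_n (V_GS − V_TN)² = (V_DD − V_GS)/R.
Let x = V_GS − 1.08. Then 89.8 x² + x − 2.82 = 0, giving x = 0.172 V (positive root), so V_GS = 1.25 V.
I_D = (V_DD − V_GS)/R = (3.9 − 1.25) / 54.6 = 0.0485 mA.

I_D = 0.0485 mA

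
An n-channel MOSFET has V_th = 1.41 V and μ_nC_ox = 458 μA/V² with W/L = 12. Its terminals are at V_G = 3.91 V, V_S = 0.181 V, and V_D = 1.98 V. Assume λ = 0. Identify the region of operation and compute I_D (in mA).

Triode; I_D = 14.0 mA

V_GS = V_G − V_S = 3.91 − 0.181 = 3.73 V; V_DS = V_D − V_S = 1.98 − 0.181 = 1.8 V.
k_n = μ_nC_ox · (W/L) = 5.496 mA/V².
V_ov = V_GS − V_th = 3.73 − 1.41 = 2.32 V.
Since V_DS = 1.8 V < V_ov = 2.32 V, the device is in the triode region.
I_D = k_n [V_ov · V_DS − ½ V_DS²] = 5.496 × [2.32 × 1.8 − 0.5 × 1.8²] = 14 mA.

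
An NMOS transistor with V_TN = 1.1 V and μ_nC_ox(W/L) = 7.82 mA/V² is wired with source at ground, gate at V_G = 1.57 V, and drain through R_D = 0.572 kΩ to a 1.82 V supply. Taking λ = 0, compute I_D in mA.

V_GS = V_G = 1.57 V, so V_ov = 1.57 − 1.1 = 0.47 V.
Assume saturation: I_D = ½ k_n V_ov² = 0.5 × 7.82 × 0.47² = 0.864 mA, giving V_DS = V_DD − I_D R_D = 1.82 − 0.864 × 0.572 = 1.33 V.
V_DS = 1.33 V ≥ V_ov = 0.47 V, confirming saturation.

I_D = 0.864 mA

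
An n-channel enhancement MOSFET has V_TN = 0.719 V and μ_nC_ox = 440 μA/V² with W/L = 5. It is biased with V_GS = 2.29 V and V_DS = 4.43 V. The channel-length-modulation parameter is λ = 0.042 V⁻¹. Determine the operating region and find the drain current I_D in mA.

Saturation; I_D = 3.22 mA

k_n = μ_nC_ox · (W/L) = 2.2 mA/V².
V_ov = V_GS − V_TN = 2.29 − 0.719 = 1.57 V.
Since V_DS = 4.43 V ≥ V_ov = 1.57 V, the device is in saturation.
I_D = ½ k_n V_ov² (1 + λ V_DS) = 0.5 × 2.2 × 1.57² × (1 + 0.042 × 4.43) = 3.22 mA.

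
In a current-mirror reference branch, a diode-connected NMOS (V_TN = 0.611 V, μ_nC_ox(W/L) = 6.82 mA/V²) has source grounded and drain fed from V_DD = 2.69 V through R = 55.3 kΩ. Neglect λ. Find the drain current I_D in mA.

I_D = 0.0357 mA

With gate tied to drain, V_GS = V_DS ≥ V_GS − V_TN, so the device is in saturation.
KCL at the drain: ½ k_n (V_GS − V_TN)² = (V_DD − V_GS)/R.
Let x = V_GS − 0.611. Then 189 x² + x − 2.079 = 0, giving x = 0.102 V (positive root), so V_GS = 0.713 V.
I_D = (V_DD − V_GS)/R = (2.69 − 0.713) / 55.3 = 0.0357 mA.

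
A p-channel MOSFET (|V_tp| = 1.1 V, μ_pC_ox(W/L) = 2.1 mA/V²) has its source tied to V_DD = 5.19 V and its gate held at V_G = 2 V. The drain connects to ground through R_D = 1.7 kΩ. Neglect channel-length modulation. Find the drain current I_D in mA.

I_D = 2.63 mA

V_SG = V_DD − V_G = 5.19 − 2 = 3.19 V, so V_ov = 3.19 − 1.1 = 2.09 V.
Assume saturation: I_D = ½ k_p V_ov² = 0.5 × 2.1 × 2.09² = 4.59 mA, giving V_SD = V_DD − I_D R_D = 5.19 − 4.59 × 1.7 = -2.61 V.
But -2.61 V < V_ov = 2.09 V, so the device is actually in triode.
In triode I_D = k_p[V_ov V_SD − ½ V_SD²] and I_D = (V_DD − V_SD)/R_D. Equating: 1.78 V_SD² − 8.461 V_SD + 5.19 = 0, giving V_SD = 0.724 V (the root below V_ov).
I_D = (5.19 − 0.724) / 1.7 = 2.63 mA.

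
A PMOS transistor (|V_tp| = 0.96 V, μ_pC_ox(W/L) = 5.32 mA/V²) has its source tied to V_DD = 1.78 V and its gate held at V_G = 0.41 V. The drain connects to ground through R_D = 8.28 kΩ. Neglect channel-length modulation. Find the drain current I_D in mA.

I_D = 0.202 mA

V_SG = V_DD − V_G = 1.78 − 0.41 = 1.37 V, so V_ov = 1.37 − 0.96 = 0.41 V.
Assume saturation: I_D = ½ k_p V_ov² = 0.5 × 5.32 × 0.41² = 0.447 mA, giving V_SD = V_DD − I_D R_D = 1.78 − 0.447 × 8.28 = -1.92 V.
But -1.92 V < V_ov = 0.41 V, so the device is actually in triode.
In triode I_D = k_p[V_ov V_SD − ½ V_SD²] and I_D = (V_DD − V_SD)/R_D. Equating: 22 V_SD² − 19.06 V_SD + 1.78 = 0, giving V_SD = 0.106 V (the root below V_ov).
I_D = (1.78 − 0.106) / 8.28 = 0.202 mA.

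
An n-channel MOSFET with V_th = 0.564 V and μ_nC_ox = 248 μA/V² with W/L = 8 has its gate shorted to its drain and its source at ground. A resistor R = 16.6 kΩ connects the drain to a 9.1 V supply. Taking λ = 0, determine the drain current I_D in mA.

With gate tied to drain, V_GS = V_DS ≥ V_GS − V_th, so the device is in saturation.
k_n = μ_nC_ox · (W/L) = 1.984 mA/V².
KCL at the drain: ½ k_n (V_GS − V_th)² = (V_DD − V_GS)/R.
Let x = V_GS − 0.564. Then 16.5 x² + x − 8.536 = 0, giving x = 0.69 V (positive root), so V_GS = 1.25 V.
I_D = (V_DD − V_GS)/R = (9.1 − 1.25) / 16.6 = 0.473 mA.

I_D = 0.473 mA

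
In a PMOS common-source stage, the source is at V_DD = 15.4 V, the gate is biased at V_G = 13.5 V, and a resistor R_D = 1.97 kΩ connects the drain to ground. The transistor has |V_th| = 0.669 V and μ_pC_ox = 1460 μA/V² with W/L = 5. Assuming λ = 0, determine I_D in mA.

I_D = 5.53 mA

V_SG = V_DD − V_G = 15.4 − 13.5 = 1.9 V, so V_ov = 1.9 − 0.669 = 1.23 V.
k_p = μ_pC_ox · (W/L) = 7.3 mA/V².
Assume saturation: I_D = ½ k_p V_ov² = 0.5 × 7.3 × 1.23² = 5.53 mA, giving V_SD = V_DD − I_D R_D = 15.4 − 5.53 × 1.97 = 4.5 V.
V_SD = 4.5 V ≥ V_ov = 1.23 V, confirming saturation.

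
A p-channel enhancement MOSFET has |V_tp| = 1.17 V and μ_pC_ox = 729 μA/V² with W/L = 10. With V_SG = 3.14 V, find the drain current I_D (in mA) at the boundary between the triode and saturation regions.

At the boundary V_SD = V_ov = V_SG − |V_tp| = 3.14 − 1.17 = 1.97 V.
k_p = μ_pC_ox · (W/L) = 7.29 mA/V².
I_D = ½ k_p V_ov² = 0.5 × 7.29 × 1.97² = 14.1 mA.

I_D = 14.1 mA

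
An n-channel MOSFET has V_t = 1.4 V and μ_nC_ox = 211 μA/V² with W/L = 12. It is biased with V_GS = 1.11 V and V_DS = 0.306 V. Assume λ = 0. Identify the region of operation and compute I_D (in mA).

Cutoff; I_D = 0 mA

V_GS = 1.11 V < V_t = 1.4 V, so the transistor is in cutoff.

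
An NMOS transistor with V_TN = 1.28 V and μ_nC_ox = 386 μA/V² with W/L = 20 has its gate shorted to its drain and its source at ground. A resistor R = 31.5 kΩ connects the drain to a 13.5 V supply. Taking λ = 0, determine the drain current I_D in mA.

I_D = 0.378 mA

With gate tied to drain, V_GS = V_DS ≥ V_GS − V_TN, so the device is in saturation.
k_n = μ_nC_ox · (W/L) = 7.72 mA/V².
KCL at the drain: ½ k_n (V_GS − V_TN)² = (V_DD − V_GS)/R.
Let x = V_GS − 1.28. Then 122 x² + x − 12.22 = 0, giving x = 0.313 V (positive root), so V_GS = 1.59 V.
I_D = (V_DD − V_GS)/R = (13.5 − 1.59) / 31.5 = 0.378 mA.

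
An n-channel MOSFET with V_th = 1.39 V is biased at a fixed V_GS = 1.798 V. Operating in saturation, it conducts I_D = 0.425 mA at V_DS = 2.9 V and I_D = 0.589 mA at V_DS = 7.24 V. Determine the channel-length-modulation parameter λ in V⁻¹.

With V_GS fixed, I_D ∝ (1 + λ V_DS) in saturation, so I_D2/I_D1 = (1 + λ V_DS2)/(1 + λ V_DS1).
0.589/0.425 = 1.386 = (1 + 7.24 λ)/(1 + 2.9 λ).
Solving: λ (I_D1 V_DS2 − I_D2 V_DS1) = I_D2 − I_D1, so λ = (0.589 − 0.425) / (0.425 × 7.24 − 0.589 × 2.9) = 0.164 / 1.37 = 0.12 V⁻¹.

λ = 0.120 V⁻¹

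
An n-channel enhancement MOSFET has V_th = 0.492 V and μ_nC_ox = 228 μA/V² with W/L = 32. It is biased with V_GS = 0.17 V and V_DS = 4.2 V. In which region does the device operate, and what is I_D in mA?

V_GS = 0.17 V < V_th = 0.492 V, so the transistor is in cutoff.

Cutoff; I_D = 0 mA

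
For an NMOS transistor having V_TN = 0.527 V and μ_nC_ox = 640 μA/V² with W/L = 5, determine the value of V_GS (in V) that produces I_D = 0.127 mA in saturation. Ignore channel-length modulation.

V_GS = 0.809 V

k_n = μ_nC_ox · (W/L) = 3.2 mA/V².
In saturation I_D = ½ k_n (V_GS − V_TN)², so V_GS − V_TN = √(2 I_D / k_n) = √(2 × 0.127 / 3.2) = 0.282 V.
V_GS = 0.527 + 0.282 = 0.809 V.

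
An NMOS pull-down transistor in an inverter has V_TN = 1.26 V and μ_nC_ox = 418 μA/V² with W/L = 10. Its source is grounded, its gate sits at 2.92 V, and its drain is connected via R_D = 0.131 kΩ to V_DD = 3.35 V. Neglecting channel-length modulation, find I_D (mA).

I_D = 5.76 mA

V_GS = V_G = 2.92 V, so V_ov = 2.92 − 1.26 = 1.66 V.
k_n = μ_nC_ox · (W/L) = 4.18 mA/V².
Assume saturation: I_D = ½ k_n V_ov² = 0.5 × 4.18 × 1.66² = 5.76 mA, giving V_DS = V_DD − I_D R_D = 3.35 − 5.76 × 0.131 = 2.6 V.
V_DS = 2.6 V ≥ V_ov = 1.66 V, confirming saturation.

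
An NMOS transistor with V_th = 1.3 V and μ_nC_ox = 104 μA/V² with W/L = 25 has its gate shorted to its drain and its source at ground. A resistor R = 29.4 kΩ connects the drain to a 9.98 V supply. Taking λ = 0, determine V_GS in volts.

With gate tied to drain, V_GS = V_DS ≥ V_GS − V_th, so the device is in saturation.
k_n = μ_nC_ox · (W/L) = 2.6 mA/V².
KCL at the drain: ½ k_n (V_GS − V_th)² = (V_DD − V_GS)/R.
Let x = V_GS − 1.3. Then 38.2 x² + x − 8.68 = 0, giving x = 0.464 V (positive root), so V_GS = 1.76 V.
I_D = (V_DD − V_GS)/R = (9.98 − 1.76) / 29.4 = 0.279 mA.

V_GS = 1.76 V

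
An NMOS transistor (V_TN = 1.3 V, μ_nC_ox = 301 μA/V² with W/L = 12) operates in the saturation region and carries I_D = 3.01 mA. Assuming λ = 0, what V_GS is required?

V_GS = 2.59 V

k_n = μ_nC_ox · (W/L) = 3.612 mA/V².
In saturation I_D = ½ k_n (V_GS − V_TN)², so V_GS − V_TN = √(2 I_D / k_n) = √(2 × 3.01 / 3.612) = 1.29 V.
V_GS = 1.3 + 1.29 = 2.59 V.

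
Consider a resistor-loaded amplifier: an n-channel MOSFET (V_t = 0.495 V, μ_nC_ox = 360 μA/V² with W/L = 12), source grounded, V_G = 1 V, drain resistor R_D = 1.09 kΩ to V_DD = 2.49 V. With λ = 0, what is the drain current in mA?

I_D = 0.551 mA

V_GS = V_G = 1 V, so V_ov = 1 − 0.495 = 0.505 V.
k_n = μ_nC_ox · (W/L) = 4.32 mA/V².
Assume saturation: I_D = ½ k_n V_ov² = 0.5 × 4.32 × 0.505² = 0.551 mA, giving V_DS = V_DD − I_D R_D = 2.49 − 0.551 × 1.09 = 1.89 V.
V_DS = 1.89 V ≥ V_ov = 0.505 V, confirming saturation.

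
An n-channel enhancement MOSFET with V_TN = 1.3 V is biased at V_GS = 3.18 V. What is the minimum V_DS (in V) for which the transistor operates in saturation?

The boundary between triode and saturation is V_DS = V_GS − V_TN = V_ov.
V_ov = 3.18 − 1.3 = 1.88 V.

V_DS,sat = 1.88 V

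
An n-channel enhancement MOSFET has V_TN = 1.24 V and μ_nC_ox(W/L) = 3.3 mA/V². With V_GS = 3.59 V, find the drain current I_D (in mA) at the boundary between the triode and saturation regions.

At the boundary V_DS = V_ov = V_GS − V_TN = 3.59 − 1.24 = 2.35 V.
I_D = ½ k_n V_ov² = 0.5 × 3.3 × 2.35² = 9.11 mA.

I_D = 9.11 mA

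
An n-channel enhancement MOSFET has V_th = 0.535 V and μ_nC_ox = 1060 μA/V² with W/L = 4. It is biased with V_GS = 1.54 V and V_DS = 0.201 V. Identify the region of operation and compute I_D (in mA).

k_n = μ_nC_ox · (W/L) = 4.24 mA/V².
V_ov = V_GS − V_th = 1.54 − 0.535 = 1 V.
Since V_DS = 0.201 V < V_ov = 1 V, the device is in the triode region.
I_D = k_n [V_ov · V_DS − ½ V_DS²] = 4.24 × [1 × 0.201 − 0.5 × 0.201²] = 0.771 mA.

Triode; I_D = 0.771 mA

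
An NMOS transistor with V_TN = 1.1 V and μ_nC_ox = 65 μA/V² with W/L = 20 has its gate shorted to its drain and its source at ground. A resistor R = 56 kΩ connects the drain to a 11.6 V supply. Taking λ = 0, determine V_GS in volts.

V_GS = 1.62 V

With gate tied to drain, V_GS = V_DS ≥ V_GS − V_TN, so the device is in saturation.
k_n = μ_nC_ox · (W/L) = 1.3 mA/V².
KCL at the drain: ½ k_n (V_GS − V_TN)² = (V_DD − V_GS)/R.
Let x = V_GS − 1.1. Then 36.4 x² + x − 10.5 = 0, giving x = 0.524 V (positive root), so V_GS = 1.62 V.
I_D = (V_DD − V_GS)/R = (11.6 − 1.62) / 56 = 0.178 mA.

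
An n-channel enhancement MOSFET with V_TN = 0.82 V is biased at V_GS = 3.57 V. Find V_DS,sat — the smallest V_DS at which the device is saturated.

The boundary between triode and saturation is V_DS = V_GS − V_TN = V_ov.
V_ov = 3.57 − 0.82 = 2.75 V.

V_DS,sat = 2.75 V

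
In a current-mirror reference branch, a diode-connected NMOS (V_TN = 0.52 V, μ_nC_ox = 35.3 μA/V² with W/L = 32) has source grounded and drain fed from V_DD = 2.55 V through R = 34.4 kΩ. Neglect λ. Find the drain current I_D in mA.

With gate tied to drain, V_GS = V_DS ≥ V_GS − V_TN, so the device is in saturation.
k_n = μ_nC_ox · (W/L) = 1.13 mA/V².
KCL at the drain: ½ k_n (V_GS − V_TN)² = (V_DD − V_GS)/R.
Let x = V_GS − 0.52. Then 19.4 x² + x − 2.03 = 0, giving x = 0.299 V (positive root), so V_GS = 0.819 V.
I_D = (V_DD − V_GS)/R = (2.55 − 0.819) / 34.4 = 0.0503 mA.

I_D = 0.0503 mA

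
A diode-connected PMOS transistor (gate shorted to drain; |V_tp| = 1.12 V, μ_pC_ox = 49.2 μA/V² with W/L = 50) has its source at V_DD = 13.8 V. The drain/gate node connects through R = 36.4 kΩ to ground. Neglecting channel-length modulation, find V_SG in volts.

With gate tied to drain, V_SG = V_SD ≥ V_SG − |V_tp|, so the device is in saturation.
k_p = μ_pC_ox · (W/L) = 2.46 mA/V².
KCL at the drain: ½ k_p (V_SG − |V_tp|)² = (V_DD − V_SG)/R.
Let x = V_SG − 1.12. Then 44.8 x² + x − 12.68 = 0, giving x = 0.521 V (positive root), so V_SG = 1.64 V.
I_D = (V_DD − V_SG)/R = (13.8 − 1.64) / 36.4 = 0.334 mA.

V_SG = 1.64 V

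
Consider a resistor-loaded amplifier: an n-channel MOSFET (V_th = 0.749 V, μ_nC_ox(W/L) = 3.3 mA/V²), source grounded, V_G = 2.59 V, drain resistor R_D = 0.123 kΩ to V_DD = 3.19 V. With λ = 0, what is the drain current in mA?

I_D = 5.59 mA

V_GS = V_G = 2.59 V, so V_ov = 2.59 − 0.749 = 1.84 V.
Assume saturation: I_D = ½ k_n V_ov² = 0.5 × 3.3 × 1.84² = 5.59 mA, giving V_DS = V_DD − I_D R_D = 3.19 − 5.59 × 0.123 = 2.5 V.
V_DS = 2.5 V ≥ V_ov = 1.84 V, confirming saturation.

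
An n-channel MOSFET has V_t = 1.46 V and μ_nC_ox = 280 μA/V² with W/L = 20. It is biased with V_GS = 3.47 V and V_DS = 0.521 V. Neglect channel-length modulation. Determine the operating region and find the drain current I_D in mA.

k_n = μ_nC_ox · (W/L) = 5.6 mA/V².
V_ov = V_GS − V_t = 3.47 − 1.46 = 2.01 V.
Since V_DS = 0.521 V < V_ov = 2.01 V, the device is in the triode region.
I_D = k_n [V_ov · V_DS − ½ V_DS²] = 5.6 × [2.01 × 0.521 − 0.5 × 0.521²] = 5.1 mA.

Triode; I_D = 5.10 mA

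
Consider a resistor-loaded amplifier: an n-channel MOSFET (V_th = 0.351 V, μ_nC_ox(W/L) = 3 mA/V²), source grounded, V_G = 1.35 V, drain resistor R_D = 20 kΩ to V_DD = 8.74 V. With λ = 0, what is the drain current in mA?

V_GS = V_G = 1.35 V, so V_ov = 1.35 − 0.351 = 0.999 V.
Assume saturation: I_D = ½ k_n V_ov² = 0.5 × 3 × 0.999² = 1.5 mA, giving V_DS = V_DD − I_D R_D = 8.74 − 1.5 × 20 = -21.2 V.
But -21.2 V < V_ov = 0.999 V, so the device is actually in triode.
In triode I_D = k_n[V_ov V_DS − ½ V_DS²] and I_D = (V_DD − V_DS)/R_D. Equating: 30 V_DS² − 60.94 V_DS + 8.74 = 0, giving V_DS = 0.155 V (the root below V_ov).
I_D = (8.74 − 0.155) / 20 = 0.429 mA.

I_D = 0.429 mA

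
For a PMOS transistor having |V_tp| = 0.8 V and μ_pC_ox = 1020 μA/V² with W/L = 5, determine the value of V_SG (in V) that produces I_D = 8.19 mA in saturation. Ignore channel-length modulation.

k_p = μ_pC_ox · (W/L) = 5.1 mA/V².
In saturation I_D = ½ k_p (V_SG − |V_tp|)², so V_SG − |V_tp| = √(2 I_D / k_p) = √(2 × 8.19 / 5.1) = 1.79 V.
V_SG = 0.8 + 1.79 = 2.59 V.

V_SG = 2.59 V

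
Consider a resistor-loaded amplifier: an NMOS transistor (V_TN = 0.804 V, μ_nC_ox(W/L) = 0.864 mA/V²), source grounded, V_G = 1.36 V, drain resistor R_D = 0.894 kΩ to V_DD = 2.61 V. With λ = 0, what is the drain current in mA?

V_GS = V_G = 1.36 V, so V_ov = 1.36 − 0.804 = 0.556 V.
Assume saturation: I_D = ½ k_n V_ov² = 0.5 × 0.864 × 0.556² = 0.134 mA, giving V_DS = V_DD − I_D R_D = 2.61 − 0.134 × 0.894 = 2.49 V.
V_DS = 2.49 V ≥ V_ov = 0.556 V, confirming saturation.

I_D = 0.134 mA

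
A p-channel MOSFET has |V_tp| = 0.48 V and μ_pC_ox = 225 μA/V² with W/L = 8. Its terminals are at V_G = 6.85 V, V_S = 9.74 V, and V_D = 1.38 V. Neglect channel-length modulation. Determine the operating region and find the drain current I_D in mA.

Saturation; I_D = 5.23 mA

V_SG = V_S − V_G = 9.74 − 6.85 = 2.89 V; V_SD = V_S − V_D = 9.74 − 1.38 = 8.36 V.
k_p = μ_pC_ox · (W/L) = 1.8 mA/V².
V_ov = V_SG − |V_tp| = 2.89 − 0.48 = 2.41 V.
Since V_SD = 8.36 V ≥ V_ov = 2.41 V, the device is in saturation.
I_D = ½ k_p V_ov² = 0.5 × 1.8 × 2.41² = 5.23 mA.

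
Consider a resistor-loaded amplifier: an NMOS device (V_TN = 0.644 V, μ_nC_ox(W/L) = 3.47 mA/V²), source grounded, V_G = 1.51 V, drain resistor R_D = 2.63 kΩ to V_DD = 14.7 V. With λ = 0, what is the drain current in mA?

V_GS = V_G = 1.51 V, so V_ov = 1.51 − 0.644 = 0.866 V.
Assume saturation: I_D = ½ k_n V_ov² = 0.5 × 3.47 × 0.866² = 1.3 mA, giving V_DS = V_DD − I_D R_D = 14.7 − 1.3 × 2.63 = 11.3 V.
V_DS = 11.3 V ≥ V_ov = 0.866 V, confirming saturation.

I_D = 1.30 mA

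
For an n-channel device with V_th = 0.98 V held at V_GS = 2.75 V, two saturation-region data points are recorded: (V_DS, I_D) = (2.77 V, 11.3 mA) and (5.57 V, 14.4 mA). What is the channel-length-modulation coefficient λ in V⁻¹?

With V_GS fixed, I_D ∝ (1 + λ V_DS) in saturation, so I_D2/I_D1 = (1 + λ V_DS2)/(1 + λ V_DS1).
14.4/11.3 = 1.274 = (1 + 5.57 λ)/(1 + 2.77 λ).
Solving: λ (I_D1 V_DS2 − I_D2 V_DS1) = I_D2 − I_D1, so λ = (14.4 − 11.3) / (11.3 × 5.57 − 14.4 × 2.77) = 3.1 / 23.1 = 0.134 V⁻¹.

λ = 0.134 V⁻¹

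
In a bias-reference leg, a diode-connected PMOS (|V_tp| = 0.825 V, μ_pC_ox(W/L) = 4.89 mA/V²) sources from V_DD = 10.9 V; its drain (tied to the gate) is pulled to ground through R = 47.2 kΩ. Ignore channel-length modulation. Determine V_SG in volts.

With gate tied to drain, V_SG = V_SD ≥ V_SG − |V_tp|, so the device is in saturation.
KCL at the drain: ½ k_p (V_SG − |V_tp|)² = (V_DD − V_SG)/R.
Let x = V_SG − 0.825. Then 115 x² + x − 10.08 = 0, giving x = 0.291 V (positive root), so V_SG = 1.12 V.
I_D = (V_DD − V_SG)/R = (10.9 − 1.12) / 47.2 = 0.207 mA.

V_SG = 1.12 V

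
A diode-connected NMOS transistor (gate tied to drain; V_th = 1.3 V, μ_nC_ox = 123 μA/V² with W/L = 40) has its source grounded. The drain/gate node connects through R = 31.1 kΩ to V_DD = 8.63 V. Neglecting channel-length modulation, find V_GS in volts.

V_GS = 1.60 V

With gate tied to drain, V_GS = V_DS ≥ V_GS − V_th, so the device is in saturation.
k_n = μ_nC_ox · (W/L) = 4.92 mA/V².
KCL at the drain: ½ k_n (V_GS − V_th)² = (V_DD − V_GS)/R.
Let x = V_GS − 1.3. Then 76.5 x² + x − 7.33 = 0, giving x = 0.303 V (positive root), so V_GS = 1.6 V.
I_D = (V_DD − V_GS)/R = (8.63 − 1.6) / 31.1 = 0.226 mA.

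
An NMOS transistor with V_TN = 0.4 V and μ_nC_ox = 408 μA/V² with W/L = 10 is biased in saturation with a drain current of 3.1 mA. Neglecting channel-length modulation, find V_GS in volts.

k_n = μ_nC_ox · (W/L) = 4.08 mA/V².
In saturation I_D = ½ k_n (V_GS − V_TN)², so V_GS − V_TN = √(2 I_D / k_n) = √(2 × 3.1 / 4.08) = 1.23 V.
V_GS = 0.4 + 1.23 = 1.63 V.

V_GS = 1.63 V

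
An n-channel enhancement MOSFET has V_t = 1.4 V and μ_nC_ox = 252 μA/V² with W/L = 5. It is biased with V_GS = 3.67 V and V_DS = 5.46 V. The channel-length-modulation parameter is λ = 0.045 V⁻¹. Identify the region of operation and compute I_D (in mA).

k_n = μ_nC_ox · (W/L) = 1.26 mA/V².
V_ov = V_GS − V_t = 3.67 − 1.4 = 2.27 V.
Since V_DS = 5.46 V ≥ V_ov = 2.27 V, the device is in saturation.
I_D = ½ k_n V_ov² (1 + λ V_DS) = 0.5 × 1.26 × 2.27² × (1 + 0.045 × 5.46) = 4.04 mA.

Saturation; I_D = 4.04 mA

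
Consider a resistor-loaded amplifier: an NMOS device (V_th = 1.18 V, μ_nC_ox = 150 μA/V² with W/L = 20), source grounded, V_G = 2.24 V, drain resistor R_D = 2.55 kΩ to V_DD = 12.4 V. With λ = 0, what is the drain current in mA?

I_D = 1.69 mA

V_GS = V_G = 2.24 V, so V_ov = 2.24 − 1.18 = 1.06 V.
k_n = μ_nC_ox · (W/L) = 3 mA/V².
Assume saturation: I_D = ½ k_n V_ov² = 0.5 × 3 × 1.06² = 1.69 mA, giving V_DS = V_DD − I_D R_D = 12.4 − 1.69 × 2.55 = 8.1 V.
V_DS = 8.1 V ≥ V_ov = 1.06 V, confirming saturation.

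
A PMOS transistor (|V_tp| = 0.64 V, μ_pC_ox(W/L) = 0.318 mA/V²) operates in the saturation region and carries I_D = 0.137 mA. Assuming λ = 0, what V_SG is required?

In saturation I_D = ½ k_p (V_SG − |V_tp|)², so V_SG − |V_tp| = √(2 I_D / k_p) = √(2 × 0.137 / 0.318) = 0.928 V.
V_SG = 0.64 + 0.928 = 1.57 V.

V_SG = 1.57 V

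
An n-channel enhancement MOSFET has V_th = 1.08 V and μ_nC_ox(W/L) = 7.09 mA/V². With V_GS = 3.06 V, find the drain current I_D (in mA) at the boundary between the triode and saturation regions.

At the boundary V_DS = V_ov = V_GS − V_th = 3.06 − 1.08 = 1.98 V.
I_D = ½ k_n V_ov² = 0.5 × 7.09 × 1.98² = 13.9 mA.

I_D = 13.9 mA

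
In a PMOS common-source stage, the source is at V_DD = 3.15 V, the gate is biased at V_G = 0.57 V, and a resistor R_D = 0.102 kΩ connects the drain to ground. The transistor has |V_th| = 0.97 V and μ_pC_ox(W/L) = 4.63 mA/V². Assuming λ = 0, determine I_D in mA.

I_D = 6.00 mA

V_SG = V_DD − V_G = 3.15 − 0.57 = 2.58 V, so V_ov = 2.58 − 0.97 = 1.61 V.
Assume saturation: I_D = ½ k_p V_ov² = 0.5 × 4.63 × 1.61² = 6 mA, giving V_SD = V_DD − I_D R_D = 3.15 − 6 × 0.102 = 2.54 V.
V_SD = 2.54 V ≥ V_ov = 1.61 V, confirming saturation.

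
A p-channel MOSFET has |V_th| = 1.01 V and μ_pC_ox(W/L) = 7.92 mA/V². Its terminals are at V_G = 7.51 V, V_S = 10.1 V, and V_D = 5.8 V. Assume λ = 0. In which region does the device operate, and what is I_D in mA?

Saturation; I_D = 9.89 mA

V_SG = V_S − V_G = 10.1 − 7.51 = 2.59 V; V_SD = V_S − V_D = 10.1 − 5.8 = 4.3 V.
V_ov = V_SG − |V_th| = 2.59 − 1.01 = 1.58 V.
Since V_SD = 4.3 V ≥ V_ov = 1.58 V, the device is in saturation.
I_D = ½ k_p V_ov² = 0.5 × 7.92 × 1.58² = 9.89 mA.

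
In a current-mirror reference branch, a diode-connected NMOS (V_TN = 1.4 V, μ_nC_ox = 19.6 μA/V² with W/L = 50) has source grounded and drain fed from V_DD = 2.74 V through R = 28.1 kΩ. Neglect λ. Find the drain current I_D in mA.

I_D = 0.0378 mA

With gate tied to drain, V_GS = V_DS ≥ V_GS − V_TN, so the device is in saturation.
k_n = μ_nC_ox · (W/L) = 0.98 mA/V².
KCL at the drain: ½ k_n (V_GS − V_TN)² = (V_DD − V_GS)/R.
Let x = V_GS − 1.4. Then 13.8 x² + x − 1.34 = 0, giving x = 0.278 V (positive root), so V_GS = 1.68 V.
I_D = (V_DD − V_GS)/R = (2.74 − 1.68) / 28.1 = 0.0378 mA.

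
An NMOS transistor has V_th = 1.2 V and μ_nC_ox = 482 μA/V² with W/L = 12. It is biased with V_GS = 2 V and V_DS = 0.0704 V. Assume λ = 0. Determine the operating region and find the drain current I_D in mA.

k_n = μ_nC_ox · (W/L) = 5.784 mA/V².
V_ov = V_GS − V_th = 2 − 1.2 = 0.8 V.
Since V_DS = 0.0704 V < V_ov = 0.8 V, the device is in the triode region.
I_D = k_n [V_ov · V_DS − ½ V_DS²] = 5.784 × [0.8 × 0.0704 − 0.5 × 0.0704²] = 0.311 mA.

Triode; I_D = 0.311 mA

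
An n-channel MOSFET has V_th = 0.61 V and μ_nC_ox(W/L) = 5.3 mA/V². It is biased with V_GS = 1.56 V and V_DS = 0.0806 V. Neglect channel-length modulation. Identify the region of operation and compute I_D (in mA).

V_ov = V_GS − V_th = 1.56 − 0.61 = 0.95 V.
Since V_DS = 0.0806 V < V_ov = 0.95 V, the device is in the triode region.
I_D = k_n [V_ov · V_DS − ½ V_DS²] = 5.3 × [0.95 × 0.0806 − 0.5 × 0.0806²] = 0.389 mA.

Triode; I_D = 0.389 mA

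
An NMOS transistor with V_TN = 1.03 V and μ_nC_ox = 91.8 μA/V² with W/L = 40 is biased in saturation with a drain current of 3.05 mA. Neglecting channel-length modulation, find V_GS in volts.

V_GS = 2.32 V

k_n = μ_nC_ox · (W/L) = 3.672 mA/V².
In saturation I_D = ½ k_n (V_GS − V_TN)², so V_GS − V_TN = √(2 I_D / k_n) = √(2 × 3.05 / 3.672) = 1.29 V.
V_GS = 1.03 + 1.29 = 2.32 V.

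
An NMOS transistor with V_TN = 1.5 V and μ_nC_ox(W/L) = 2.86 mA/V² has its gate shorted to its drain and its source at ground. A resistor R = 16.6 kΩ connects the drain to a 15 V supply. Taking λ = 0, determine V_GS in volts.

V_GS = 2.23 V

With gate tied to drain, V_GS = V_DS ≥ V_GS − V_TN, so the device is in saturation.
KCL at the drain: ½ k_n (V_GS − V_TN)² = (V_DD − V_GS)/R.
Let x = V_GS − 1.5. Then 23.7 x² + x − 13.5 = 0, giving x = 0.733 V (positive root), so V_GS = 2.23 V.
I_D = (V_DD − V_GS)/R = (15 − 2.23) / 16.6 = 0.769 mA.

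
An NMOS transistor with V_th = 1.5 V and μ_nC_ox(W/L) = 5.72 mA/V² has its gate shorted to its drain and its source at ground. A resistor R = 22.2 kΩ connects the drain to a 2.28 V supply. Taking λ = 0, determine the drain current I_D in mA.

With gate tied to drain, V_GS = V_DS ≥ V_GS − V_th, so the device is in saturation.
KCL at the drain: ½ k_n (V_GS − V_th)² = (V_DD − V_GS)/R.
Let x = V_GS − 1.5. Then 63.5 x² + x − 0.78 = 0, giving x = 0.103 V (positive root), so V_GS = 1.6 V.
I_D = (V_DD − V_GS)/R = (2.28 − 1.6) / 22.2 = 0.0305 mA.

I_D = 0.0305 mA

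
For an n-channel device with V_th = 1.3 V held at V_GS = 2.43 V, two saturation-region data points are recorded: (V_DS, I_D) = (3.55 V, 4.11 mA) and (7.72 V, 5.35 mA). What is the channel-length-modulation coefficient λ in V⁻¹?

λ = 0.0974 V⁻¹

With V_GS fixed, I_D ∝ (1 + λ V_DS) in saturation, so I_D2/I_D1 = (1 + λ V_DS2)/(1 + λ V_DS1).
5.35/4.11 = 1.302 = (1 + 7.72 λ)/(1 + 3.55 λ).
Solving: λ (I_D1 V_DS2 − I_D2 V_DS1) = I_D2 − I_D1, so λ = (5.35 − 4.11) / (4.11 × 7.72 − 5.35 × 3.55) = 1.24 / 12.7 = 0.0974 V⁻¹.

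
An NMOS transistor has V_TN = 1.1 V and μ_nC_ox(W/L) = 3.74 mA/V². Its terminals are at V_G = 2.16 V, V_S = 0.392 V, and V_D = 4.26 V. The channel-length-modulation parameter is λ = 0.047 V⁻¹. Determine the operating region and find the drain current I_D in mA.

V_GS = V_G − V_S = 2.16 − 0.392 = 1.77 V; V_DS = V_D − V_S = 4.26 − 0.392 = 3.87 V.
V_ov = V_GS − V_TN = 1.77 − 1.1 = 0.668 V.
Since V_DS = 3.87 V ≥ V_ov = 0.668 V, the device is in saturation.
I_D = ½ k_n V_ov² (1 + λ V_DS) = 0.5 × 3.74 × 0.668² × (1 + 0.047 × 3.87) = 0.986 mA.

Saturation; I_D = 0.986 mA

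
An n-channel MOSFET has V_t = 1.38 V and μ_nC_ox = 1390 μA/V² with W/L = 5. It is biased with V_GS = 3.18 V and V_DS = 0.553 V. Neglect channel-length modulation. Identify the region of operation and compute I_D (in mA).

Triode; I_D = 5.86 mA

k_n = μ_nC_ox · (W/L) = 6.95 mA/V².
V_ov = V_GS − V_t = 3.18 − 1.38 = 1.8 V.
Since V_DS = 0.553 V < V_ov = 1.8 V, the device is in the triode region.
I_D = k_n [V_ov · V_DS − ½ V_DS²] = 6.95 × [1.8 × 0.553 − 0.5 × 0.553²] = 5.86 mA.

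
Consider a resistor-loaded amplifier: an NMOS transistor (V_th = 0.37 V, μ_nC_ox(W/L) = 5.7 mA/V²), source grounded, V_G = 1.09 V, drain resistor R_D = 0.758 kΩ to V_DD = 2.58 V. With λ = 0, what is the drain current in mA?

V_GS = V_G = 1.09 V, so V_ov = 1.09 − 0.37 = 0.72 V.
Assume saturation: I_D = ½ k_n V_ov² = 0.5 × 5.7 × 0.72² = 1.48 mA, giving V_DS = V_DD − I_D R_D = 2.58 − 1.48 × 0.758 = 1.46 V.
V_DS = 1.46 V ≥ V_ov = 0.72 V, confirming saturation.

I_D = 1.48 mA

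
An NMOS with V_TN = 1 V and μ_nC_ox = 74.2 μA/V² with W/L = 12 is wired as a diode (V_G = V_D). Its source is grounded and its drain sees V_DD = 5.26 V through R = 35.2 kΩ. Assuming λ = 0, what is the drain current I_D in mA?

With gate tied to drain, V_GS = V_DS ≥ V_GS − V_TN, so the device is in saturation.
k_n = μ_nC_ox · (W/L) = 0.8904 mA/V².
KCL at the drain: ½ k_n (V_GS − V_TN)² = (V_DD − V_GS)/R.
Let x = V_GS − 1. Then 15.7 x² + x − 4.26 = 0, giving x = 0.49 V (positive root), so V_GS = 1.49 V.
I_D = (V_DD − V_GS)/R = (5.26 − 1.49) / 35.2 = 0.107 mA.

I_D = 0.107 mA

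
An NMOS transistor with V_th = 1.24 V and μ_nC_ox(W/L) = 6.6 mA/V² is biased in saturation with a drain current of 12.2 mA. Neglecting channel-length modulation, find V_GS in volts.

V_GS = 3.16 V

In saturation I_D = ½ k_n (V_GS − V_th)², so V_GS − V_th = √(2 I_D / k_n) = √(2 × 12.2 / 6.6) = 1.92 V.
V_GS = 1.24 + 1.92 = 3.16 V.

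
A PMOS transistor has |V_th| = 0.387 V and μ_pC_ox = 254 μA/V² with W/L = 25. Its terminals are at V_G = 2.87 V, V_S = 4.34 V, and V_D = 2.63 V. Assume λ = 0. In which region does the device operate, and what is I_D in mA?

V_SG = V_S − V_G = 4.34 − 2.87 = 1.47 V; V_SD = V_S − V_D = 4.34 − 2.63 = 1.71 V.
k_p = μ_pC_ox · (W/L) = 6.35 mA/V².
V_ov = V_SG − |V_th| = 1.47 − 0.387 = 1.08 V.
Since V_SD = 1.71 V ≥ V_ov = 1.08 V, the device is in saturation.
I_D = ½ k_p V_ov² = 0.5 × 6.35 × 1.08² = 3.72 mA.

Saturation; I_D = 3.72 mA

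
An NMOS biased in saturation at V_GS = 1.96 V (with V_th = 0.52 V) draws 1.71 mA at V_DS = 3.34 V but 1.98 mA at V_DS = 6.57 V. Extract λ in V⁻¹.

With V_GS fixed, I_D ∝ (1 + λ V_DS) in saturation, so I_D2/I_D1 = (1 + λ V_DS2)/(1 + λ V_DS1).
1.98/1.71 = 1.158 = (1 + 6.57 λ)/(1 + 3.34 λ).
Solving: λ (I_D1 V_DS2 − I_D2 V_DS1) = I_D2 − I_D1, so λ = (1.98 − 1.71) / (1.71 × 6.57 − 1.98 × 3.34) = 0.27 / 4.62 = 0.0584 V⁻¹.

λ = 0.0584 V⁻¹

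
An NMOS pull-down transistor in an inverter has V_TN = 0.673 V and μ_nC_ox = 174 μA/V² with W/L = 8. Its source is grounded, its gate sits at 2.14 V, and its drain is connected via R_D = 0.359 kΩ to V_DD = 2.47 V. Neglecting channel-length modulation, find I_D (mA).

I_D = 1.50 mA

V_GS = V_G = 2.14 V, so V_ov = 2.14 − 0.673 = 1.47 V.
k_n = μ_nC_ox · (W/L) = 1.392 mA/V².
Assume saturation: I_D = ½ k_n V_ov² = 0.5 × 1.392 × 1.47² = 1.5 mA, giving V_DS = V_DD − I_D R_D = 2.47 − 1.5 × 0.359 = 1.93 V.
V_DS = 1.93 V ≥ V_ov = 1.47 V, confirming saturation.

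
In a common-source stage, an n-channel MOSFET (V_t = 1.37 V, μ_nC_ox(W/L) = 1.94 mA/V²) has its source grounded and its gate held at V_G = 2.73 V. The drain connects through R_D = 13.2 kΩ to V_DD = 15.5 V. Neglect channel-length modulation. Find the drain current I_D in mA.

I_D = 1.13 mA

V_GS = V_G = 2.73 V, so V_ov = 2.73 − 1.37 = 1.36 V.
Assume saturation: I_D = ½ k_n V_ov² = 0.5 × 1.94 × 1.36² = 1.79 mA, giving V_DS = V_DD − I_D R_D = 15.5 − 1.79 × 13.2 = -8.18 V.
But -8.18 V < V_ov = 1.36 V, so the device is actually in triode.
In triode I_D = k_n[V_ov V_DS − ½ V_DS²] and I_D = (V_DD − V_DS)/R_D. Equating: 12.8 V_DS² − 35.83 V_DS + 15.5 = 0, giving V_DS = 0.535 V (the root below V_ov).
I_D = (15.5 − 0.535) / 13.2 = 1.13 mA.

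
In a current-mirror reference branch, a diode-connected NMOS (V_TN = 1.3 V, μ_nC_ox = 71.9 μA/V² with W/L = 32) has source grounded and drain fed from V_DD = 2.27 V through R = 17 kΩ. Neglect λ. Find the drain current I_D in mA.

With gate tied to drain, V_GS = V_DS ≥ V_GS − V_TN, so the device is in saturation.
k_n = μ_nC_ox · (W/L) = 2.301 mA/V².
KCL at the drain: ½ k_n (V_GS − V_TN)² = (V_DD − V_GS)/R.
Let x = V_GS − 1.3. Then 19.6 x² + x − 0.97 = 0, giving x = 0.199 V (positive root), so V_GS = 1.5 V.
I_D = (V_DD − V_GS)/R = (2.27 − 1.5) / 17 = 0.0454 mA.

I_D = 0.0454 mA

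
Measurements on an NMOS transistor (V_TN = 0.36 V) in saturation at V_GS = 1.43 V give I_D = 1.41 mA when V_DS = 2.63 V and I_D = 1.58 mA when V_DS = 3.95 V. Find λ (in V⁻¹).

With V_GS fixed, I_D ∝ (1 + λ V_DS) in saturation, so I_D2/I_D1 = (1 + λ V_DS2)/(1 + λ V_DS1).
1.58/1.41 = 1.121 = (1 + 3.95 λ)/(1 + 2.63 λ).
Solving: λ (I_D1 V_DS2 − I_D2 V_DS1) = I_D2 − I_D1, so λ = (1.58 − 1.41) / (1.41 × 3.95 − 1.58 × 2.63) = 0.17 / 1.41 = 0.12 V⁻¹.

λ = 0.120 V⁻¹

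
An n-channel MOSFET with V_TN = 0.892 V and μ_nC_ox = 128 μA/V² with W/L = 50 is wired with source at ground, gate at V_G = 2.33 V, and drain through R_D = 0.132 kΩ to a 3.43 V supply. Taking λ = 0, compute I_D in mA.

I_D = 6.62 mA

V_GS = V_G = 2.33 V, so V_ov = 2.33 − 0.892 = 1.44 V.
k_n = μ_nC_ox · (W/L) = 6.4 mA/V².
Assume saturation: I_D = ½ k_n V_ov² = 0.5 × 6.4 × 1.44² = 6.62 mA, giving V_DS = V_DD − I_D R_D = 3.43 − 6.62 × 0.132 = 2.56 V.
V_DS = 2.56 V ≥ V_ov = 1.44 V, confirming saturation.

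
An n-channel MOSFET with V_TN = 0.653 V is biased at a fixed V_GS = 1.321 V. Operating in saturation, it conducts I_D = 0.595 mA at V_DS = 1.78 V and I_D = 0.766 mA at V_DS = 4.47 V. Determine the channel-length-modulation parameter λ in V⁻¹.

With V_GS fixed, I_D ∝ (1 + λ V_DS) in saturation, so I_D2/I_D1 = (1 + λ V_DS2)/(1 + λ V_DS1).
0.766/0.595 = 1.287 = (1 + 4.47 λ)/(1 + 1.78 λ).
Solving: λ (I_D1 V_DS2 − I_D2 V_DS1) = I_D2 − I_D1, so λ = (0.766 − 0.595) / (0.595 × 4.47 − 0.766 × 1.78) = 0.171 / 1.3 = 0.132 V⁻¹.

λ = 0.132 V⁻¹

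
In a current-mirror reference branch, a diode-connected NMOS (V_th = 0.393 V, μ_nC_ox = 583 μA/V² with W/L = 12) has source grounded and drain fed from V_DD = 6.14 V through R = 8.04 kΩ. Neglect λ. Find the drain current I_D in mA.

With gate tied to drain, V_GS = V_DS ≥ V_GS − V_th, so the device is in saturation.
k_n = μ_nC_ox · (W/L) = 6.996 mA/V².
KCL at the drain: ½ k_n (V_GS − V_th)² = (V_DD − V_GS)/R.
Let x = V_GS − 0.393. Then 28.1 x² + x − 5.747 = 0, giving x = 0.435 V (positive root), so V_GS = 0.828 V.
I_D = (V_DD − V_GS)/R = (6.14 − 0.828) / 8.04 = 0.661 mA.

I_D = 0.661 mA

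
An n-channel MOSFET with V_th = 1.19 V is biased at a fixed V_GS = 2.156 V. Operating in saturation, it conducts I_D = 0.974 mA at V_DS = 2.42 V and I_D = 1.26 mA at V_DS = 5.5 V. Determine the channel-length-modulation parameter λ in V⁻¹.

With V_GS fixed, I_D ∝ (1 + λ V_DS) in saturation, so I_D2/I_D1 = (1 + λ V_DS2)/(1 + λ V_DS1).
1.26/0.974 = 1.294 = (1 + 5.5 λ)/(1 + 2.42 λ).
Solving: λ (I_D1 V_DS2 − I_D2 V_DS1) = I_D2 − I_D1, so λ = (1.26 − 0.974) / (0.974 × 5.5 − 1.26 × 2.42) = 0.286 / 2.31 = 0.124 V⁻¹.

λ = 0.124 V⁻¹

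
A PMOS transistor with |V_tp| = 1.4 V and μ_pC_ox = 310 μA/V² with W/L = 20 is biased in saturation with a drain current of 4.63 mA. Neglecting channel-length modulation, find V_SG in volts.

V_SG = 2.62 V

k_p = μ_pC_ox · (W/L) = 6.2 mA/V².
In saturation I_D = ½ k_p (V_SG − |V_tp|)², so V_SG − |V_tp| = √(2 I_D / k_p) = √(2 × 4.63 / 6.2) = 1.22 V.
V_SG = 1.4 + 1.22 = 2.62 V.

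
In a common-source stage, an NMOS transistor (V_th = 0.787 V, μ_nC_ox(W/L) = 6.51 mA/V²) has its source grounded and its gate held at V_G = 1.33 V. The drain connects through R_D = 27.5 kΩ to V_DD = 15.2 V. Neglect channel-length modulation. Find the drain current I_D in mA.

I_D = 0.546 mA

V_GS = V_G = 1.33 V, so V_ov = 1.33 − 0.787 = 0.543 V.
Assume saturation: I_D = ½ k_n V_ov² = 0.5 × 6.51 × 0.543² = 0.96 mA, giving V_DS = V_DD − I_D R_D = 15.2 − 0.96 × 27.5 = -11.2 V.
But -11.2 V < V_ov = 0.543 V, so the device is actually in triode.
In triode I_D = k_n[V_ov V_DS − ½ V_DS²] and I_D = (V_DD − V_DS)/R_D. Equating: 89.5 V_DS² − 98.21 V_DS + 15.2 = 0, giving V_DS = 0.186 V (the root below V_ov).
I_D = (15.2 − 0.186) / 27.5 = 0.546 mA.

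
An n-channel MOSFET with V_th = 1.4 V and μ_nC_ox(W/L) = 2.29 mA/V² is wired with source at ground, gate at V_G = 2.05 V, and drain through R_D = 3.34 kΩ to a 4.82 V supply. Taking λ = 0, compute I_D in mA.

I_D = 0.484 mA

V_GS = V_G = 2.05 V, so V_ov = 2.05 − 1.4 = 0.65 V.
Assume saturation: I_D = ½ k_n V_ov² = 0.5 × 2.29 × 0.65² = 0.484 mA, giving V_DS = V_DD − I_D R_D = 4.82 − 0.484 × 3.34 = 3.2 V.
V_DS = 3.2 V ≥ V_ov = 0.65 V, confirming saturation.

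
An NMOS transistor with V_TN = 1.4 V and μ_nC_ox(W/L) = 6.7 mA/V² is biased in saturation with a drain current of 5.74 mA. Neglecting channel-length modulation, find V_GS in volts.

In saturation I_D = ½ k_n (V_GS − V_TN)², so V_GS − V_TN = √(2 I_D / k_n) = √(2 × 5.74 / 6.7) = 1.31 V.
V_GS = 1.4 + 1.31 = 2.71 V.

V_GS = 2.71 V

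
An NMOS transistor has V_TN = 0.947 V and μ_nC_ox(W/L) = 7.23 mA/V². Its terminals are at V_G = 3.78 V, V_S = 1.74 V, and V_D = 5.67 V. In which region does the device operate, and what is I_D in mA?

Saturation; I_D = 4.32 mA

V_GS = V_G − V_S = 3.78 − 1.74 = 2.04 V; V_DS = V_D − V_S = 5.67 − 1.74 = 3.93 V.
V_ov = V_GS − V_TN = 2.04 − 0.947 = 1.09 V.
Since V_DS = 3.93 V ≥ V_ov = 1.09 V, the device is in saturation.
I_D = ½ k_n V_ov² = 0.5 × 7.23 × 1.09² = 4.32 mA.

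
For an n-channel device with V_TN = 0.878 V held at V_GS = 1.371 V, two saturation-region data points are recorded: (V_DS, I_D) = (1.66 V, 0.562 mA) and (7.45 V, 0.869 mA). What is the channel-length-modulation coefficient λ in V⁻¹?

λ = 0.112 V⁻¹

With V_GS fixed, I_D ∝ (1 + λ V_DS) in saturation, so I_D2/I_D1 = (1 + λ V_DS2)/(1 + λ V_DS1).
0.869/0.562 = 1.546 = (1 + 7.45 λ)/(1 + 1.66 λ).
Solving: λ (I_D1 V_DS2 − I_D2 V_DS1) = I_D2 − I_D1, so λ = (0.869 − 0.562) / (0.562 × 7.45 − 0.869 × 1.66) = 0.307 / 2.74 = 0.112 V⁻¹.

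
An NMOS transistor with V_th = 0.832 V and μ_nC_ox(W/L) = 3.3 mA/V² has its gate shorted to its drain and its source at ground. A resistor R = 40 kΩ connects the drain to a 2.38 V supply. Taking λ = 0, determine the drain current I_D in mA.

With gate tied to drain, V_GS = V_DS ≥ V_GS − V_th, so the device is in saturation.
KCL at the drain: ½ k_n (V_GS − V_th)² = (V_DD − V_GS)/R.
Let x = V_GS − 0.832. Then 66 x² + x − 1.548 = 0, giving x = 0.146 V (positive root), so V_GS = 0.978 V.
I_D = (V_DD − V_GS)/R = (2.38 − 0.978) / 40 = 0.0351 mA.

I_D = 0.0351 mA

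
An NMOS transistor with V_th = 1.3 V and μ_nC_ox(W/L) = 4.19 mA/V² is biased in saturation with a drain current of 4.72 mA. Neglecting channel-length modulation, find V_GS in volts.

In saturation I_D = ½ k_n (V_GS − V_th)², so V_GS − V_th = √(2 I_D / k_n) = √(2 × 4.72 / 4.19) = 1.5 V.
V_GS = 1.3 + 1.5 = 2.8 V.

V_GS = 2.80 V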